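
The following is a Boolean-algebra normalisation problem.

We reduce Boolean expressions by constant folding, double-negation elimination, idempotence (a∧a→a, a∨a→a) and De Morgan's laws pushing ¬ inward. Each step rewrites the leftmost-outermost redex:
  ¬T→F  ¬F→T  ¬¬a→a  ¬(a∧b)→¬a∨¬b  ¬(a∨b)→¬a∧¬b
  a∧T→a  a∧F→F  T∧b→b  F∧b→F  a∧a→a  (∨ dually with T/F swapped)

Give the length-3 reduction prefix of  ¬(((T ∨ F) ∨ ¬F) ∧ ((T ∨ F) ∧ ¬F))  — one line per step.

  start: ¬(((T ∨ F) ∨ ¬F) ∧ ((T ∨ F) ∧ ¬F))
  [1] ¬((T ∨ F) ∨ ¬F) ∨ ¬((T ∨ F) ∧ ¬F)
  [2] (¬(T ∨ F) ∧ ¬¬F) ∨ ¬((T ∨ F) ∧ ¬F)
  [3] ((¬T ∧ ¬F) ∧ ¬¬F) ∨ ¬((T ∨ F) ∧ ¬F)

Answer: after 3 steps: ((¬T ∧ ¬F) ∧ ¬¬F) ∨ ¬((T ∨ F) ∧ ¬F)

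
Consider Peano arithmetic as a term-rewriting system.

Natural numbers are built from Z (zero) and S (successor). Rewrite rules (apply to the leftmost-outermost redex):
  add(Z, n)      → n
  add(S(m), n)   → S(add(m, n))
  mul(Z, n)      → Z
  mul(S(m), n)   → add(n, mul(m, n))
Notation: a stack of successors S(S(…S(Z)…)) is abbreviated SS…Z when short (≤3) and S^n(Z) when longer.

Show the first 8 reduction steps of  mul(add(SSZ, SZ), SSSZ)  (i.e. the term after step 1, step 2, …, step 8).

Answer: after 8 steps: S(S(S(add(SSSZ, mul(add(Z, SZ), SSSZ)))))

Derivation:
  start: mul(add(SSZ, SZ), SSSZ)
  step 1: mul(S(add(SZ, SZ)), SSSZ)
  step 2: add(SSSZ, mul(add(SZ, SZ), SSSZ))
  step 3: S(add(SSZ, mul(add(SZ, SZ), SSSZ)))
  step 4: S(S(add(SZ, mul(add(SZ, SZ), SSSZ))))
  step 5: S(S(S(add(Z, mul(add(SZ, SZ), SSSZ)))))
  step 6: S(S(S(mul(add(SZ, SZ), SSSZ))))
  step 7: S(S(S(mul(S(add(Z, SZ)), SSSZ))))
  step 8: S(S(S(add(SSSZ, mul(add(Z, SZ), SSSZ)))))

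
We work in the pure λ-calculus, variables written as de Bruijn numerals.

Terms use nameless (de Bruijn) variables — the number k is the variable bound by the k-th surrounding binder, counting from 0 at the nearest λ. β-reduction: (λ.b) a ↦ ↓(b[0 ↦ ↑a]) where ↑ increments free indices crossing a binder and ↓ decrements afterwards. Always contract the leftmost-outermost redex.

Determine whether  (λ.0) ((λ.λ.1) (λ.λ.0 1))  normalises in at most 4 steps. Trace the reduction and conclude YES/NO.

Answer: YES — reaches normal form λ.λ.λ.0 1 in 2 ≤ 4 steps

Derivation:
  start: (λ.0) ((λ.λ.1) (λ.λ.0 1))
  step 1: (λ.λ.1) (λ.λ.0 1)
  step 2: λ.λ.λ.0 1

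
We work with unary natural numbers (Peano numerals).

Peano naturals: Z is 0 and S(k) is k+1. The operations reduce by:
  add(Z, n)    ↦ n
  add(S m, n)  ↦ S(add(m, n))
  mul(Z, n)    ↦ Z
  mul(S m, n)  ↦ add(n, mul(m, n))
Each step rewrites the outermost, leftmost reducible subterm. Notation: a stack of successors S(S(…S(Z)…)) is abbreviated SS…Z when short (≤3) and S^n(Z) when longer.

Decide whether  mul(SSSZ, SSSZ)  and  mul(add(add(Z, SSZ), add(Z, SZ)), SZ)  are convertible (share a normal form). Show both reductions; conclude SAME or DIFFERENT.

Term A:
  start: mul(SSSZ, SSSZ)
  step 1: add(SSSZ, mul(SSZ, SSSZ))
  step 2: S(add(SSZ, mul(SSZ, SSSZ)))
  step 3: S(S(add(SZ, mul(SSZ, SSSZ))))
  step 4: S(S(S(add(Z, mul(SSZ, SSSZ)))))
  step 5: S(S(S(mul(SSZ, SSSZ))))
  step 6: S(S(S(add(SSSZ, mul(SZ, SSSZ)))))
  step 7: S(S(S(S(add(SSZ, mul(SZ, SSSZ))))))
  step 8: S(S(S(S(S(add(SZ, mul(SZ, SSSZ)))))))
  step 9: S(S(S(S(S(S(add(Z, mul(SZ, SSSZ))))))))
  step 10: S(S(S(S(S(S(mul(SZ, SSSZ)))))))
  step 11: S(S(S(S(S(S(add(SSSZ, mul(Z, SSSZ))))))))
  step 12: S(S(S(S(S(S(S(add(SSZ, mul(Z, SSSZ)))))))))
  step 13: S(S(S(S(S(S(S(S(add(SZ, mul(Z, SSSZ))))))))))
  step 14: S(S(S(S(S(S(S(S(S(add(Z, mul(Z, SSSZ)))))))))))
  step 15: S(S(S(S(S(S(S(S(S(mul(Z, SSSZ))))))))))
  step 16: S^9(Z)

Term B:
  start: mul(add(add(Z, SSZ), add(Z, SZ)), SZ)
  step 1: mul(add(SSZ, add(Z, SZ)), SZ)
  step 2: mul(S(add(SZ, add(Z, SZ))), SZ)
  step 3: add(SZ, mul(add(SZ, add(Z, SZ)), SZ))
  step 4: S(add(Z, mul(add(SZ, add(Z, SZ)), SZ)))
  step 5: S(mul(add(SZ, add(Z, SZ)), SZ))
  step 6: S(mul(S(add(Z, add(Z, SZ))), SZ))
  step 7: S(add(SZ, mul(add(Z, add(Z, SZ)), SZ)))
  step 8: S(S(add(Z, mul(add(Z, add(Z, SZ)), SZ))))
  step 9: S(S(mul(add(Z, add(Z, SZ)), SZ)))
  step 10: S(S(mul(add(Z, SZ), SZ)))
  step 11: S(S(mul(SZ, SZ)))
  step 12: S(S(add(SZ, mul(Z, SZ))))
  step 13: S(S(S(add(Z, mul(Z, SZ)))))
  step 14: S(S(S(mul(Z, SZ))))
  step 15: SSSZ

Answer: DIFFERENT — A ⇓ S^9(Z), B ⇓ SSSZ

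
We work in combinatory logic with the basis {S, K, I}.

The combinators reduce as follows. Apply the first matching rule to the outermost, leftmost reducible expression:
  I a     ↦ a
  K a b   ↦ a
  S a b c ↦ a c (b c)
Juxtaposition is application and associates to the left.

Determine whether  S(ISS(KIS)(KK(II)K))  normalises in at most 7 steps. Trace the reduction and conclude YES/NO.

Answer: YES — reaches normal form S(S(KK)(KK)) in 6 ≤ 7 steps

Derivation:
  start: S(ISS(KIS)(KK(II)K))
  step 1: S(SS(KIS)(KK(II)K))
  step 2: S(S(KK(II)K)(KIS(KK(II)K)))
  step 3: S(S(KK)(KIS(KK(II)K)))
  step 4: S(S(KK)(I(KK(II)K)))
  step 5: S(S(KK)(KK(II)K))
  step 6: S(S(KK)(KK))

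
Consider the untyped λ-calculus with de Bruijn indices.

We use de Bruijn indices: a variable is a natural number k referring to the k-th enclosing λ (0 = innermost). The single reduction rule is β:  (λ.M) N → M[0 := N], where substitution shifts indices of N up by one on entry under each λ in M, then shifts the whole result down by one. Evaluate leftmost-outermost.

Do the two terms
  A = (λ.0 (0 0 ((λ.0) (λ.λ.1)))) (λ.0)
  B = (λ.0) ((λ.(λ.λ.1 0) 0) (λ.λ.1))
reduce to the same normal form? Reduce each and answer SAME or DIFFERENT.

Term A:
  start: (λ.0 (0 0 ((λ.0) (λ.λ.1)))) (λ.0)
  step 1: (λ.0) ((λ.0) (λ.0) ((λ.0) (λ.λ.1)))
  step 2: (λ.0) (λ.0) ((λ.0) (λ.λ.1))
  step 3: (λ.0) ((λ.0) (λ.λ.1))
  step 4: (λ.0) (λ.λ.1)
  step 5: λ.λ.1

Term B:
  start: (λ.0) ((λ.(λ.λ.1 0) 0) (λ.λ.1))
  step 1: (λ.(λ.λ.1 0) 0) (λ.λ.1)
  step 2: (λ.λ.1 0) (λ.λ.1)
  step 3: λ.(λ.λ.1) 0
  step 4: λ.λ.1

Answer: SAME — A ⇓ λ.λ.1, B ⇓ λ.λ.1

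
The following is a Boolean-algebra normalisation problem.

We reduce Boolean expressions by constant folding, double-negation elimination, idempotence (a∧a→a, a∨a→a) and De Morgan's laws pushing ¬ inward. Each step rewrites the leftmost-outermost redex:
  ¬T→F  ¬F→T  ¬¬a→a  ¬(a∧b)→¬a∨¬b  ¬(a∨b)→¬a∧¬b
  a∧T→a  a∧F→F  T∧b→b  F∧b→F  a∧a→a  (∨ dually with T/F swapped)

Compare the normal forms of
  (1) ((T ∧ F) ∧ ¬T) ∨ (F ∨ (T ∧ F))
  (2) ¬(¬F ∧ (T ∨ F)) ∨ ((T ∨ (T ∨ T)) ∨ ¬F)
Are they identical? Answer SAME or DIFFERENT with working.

Term A:
  start: ((T ∧ F) ∧ ¬T) ∨ (F ∨ (T ∧ F))
  [1] (F ∧ ¬T) ∨ (F ∨ (T ∧ F))
  [2] F ∨ (F ∨ (T ∧ F))
  [3] F ∨ (T ∧ F)
  [4] T ∧ F
  [5] F

Term B:
  start: ¬(¬F ∧ (T ∨ F)) ∨ ((T ∨ (T ∨ T)) ∨ ¬F)
  [1] (¬¬F ∨ ¬(T ∨ F)) ∨ ((T ∨ (T ∨ T)) ∨ ¬F)
  [2] (F ∨ ¬(T ∨ F)) ∨ ((T ∨ (T ∨ T)) ∨ ¬F)
  [3] ¬(T ∨ F) ∨ ((T ∨ (T ∨ T)) ∨ ¬F)
  [4] (¬T ∧ ¬F) ∨ ((T ∨ (T ∨ T)) ∨ ¬F)
  [5] (F ∧ ¬F) ∨ ((T ∨ (T ∨ T)) ∨ ¬F)
  [6] F ∨ ((T ∨ (T ∨ T)) ∨ ¬F)
  [7] (T ∨ (T ∨ T)) ∨ ¬F
  [8] T ∨ ¬F
  [9] T

Answer: DIFFERENT — A ⇓ F, B ⇓ T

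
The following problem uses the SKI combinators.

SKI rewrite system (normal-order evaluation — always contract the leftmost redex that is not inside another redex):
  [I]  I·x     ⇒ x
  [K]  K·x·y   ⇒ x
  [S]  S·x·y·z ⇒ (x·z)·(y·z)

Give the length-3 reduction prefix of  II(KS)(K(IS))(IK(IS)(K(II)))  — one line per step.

  start: II(KS)(K(IS))(IK(IS)(K(II)))
  step 1: I(KS)(K(IS))(IK(IS)(K(II)))
  step 2: KS(K(IS))(IK(IS)(K(II)))
  step 3: S(IK(IS)(K(II)))

Answer: after 3 steps: S(IK(IS)(K(II)))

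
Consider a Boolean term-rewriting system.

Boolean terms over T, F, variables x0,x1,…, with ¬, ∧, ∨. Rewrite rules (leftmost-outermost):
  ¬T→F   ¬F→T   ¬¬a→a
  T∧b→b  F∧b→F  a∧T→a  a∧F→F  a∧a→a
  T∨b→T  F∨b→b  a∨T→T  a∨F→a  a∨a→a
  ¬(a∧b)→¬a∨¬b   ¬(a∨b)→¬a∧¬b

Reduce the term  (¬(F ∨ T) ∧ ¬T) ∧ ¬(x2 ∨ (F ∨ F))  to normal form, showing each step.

  start: (¬(F ∨ T) ∧ ¬T) ∧ ¬(x2 ∨ (F ∨ F))
  [1] ((¬F ∧ ¬T) ∧ ¬T) ∧ ¬(x2 ∨ (F ∨ F))
  [2] ((T ∧ ¬T) ∧ ¬T) ∧ ¬(x2 ∨ (F ∨ F))
  [3] (¬T ∧ ¬T) ∧ ¬(x2 ∨ (F ∨ F))
  [4] ¬T ∧ ¬(x2 ∨ (F ∨ F))
  [5] F ∧ ¬(x2 ∨ (F ∨ F))
  [6] F

Answer: normal form = F  (in 6 steps)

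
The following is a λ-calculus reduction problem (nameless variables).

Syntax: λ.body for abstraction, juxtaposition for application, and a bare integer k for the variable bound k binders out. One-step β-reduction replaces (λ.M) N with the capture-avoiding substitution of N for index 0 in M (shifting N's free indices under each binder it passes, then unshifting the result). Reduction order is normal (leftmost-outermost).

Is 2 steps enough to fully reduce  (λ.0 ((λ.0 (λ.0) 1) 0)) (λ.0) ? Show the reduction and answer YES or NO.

Answer: NO — after 2 steps the term is (λ.0 (λ.0) (λ.0)) (λ.0), not yet normal

Working:
  start: (λ.0 ((λ.0 (λ.0) 1) 0)) (λ.0)
  →1  (λ.0) ((λ.0 (λ.0) (λ.0)) (λ.0))
  →2  (λ.0 (λ.0) (λ.0)) (λ.0)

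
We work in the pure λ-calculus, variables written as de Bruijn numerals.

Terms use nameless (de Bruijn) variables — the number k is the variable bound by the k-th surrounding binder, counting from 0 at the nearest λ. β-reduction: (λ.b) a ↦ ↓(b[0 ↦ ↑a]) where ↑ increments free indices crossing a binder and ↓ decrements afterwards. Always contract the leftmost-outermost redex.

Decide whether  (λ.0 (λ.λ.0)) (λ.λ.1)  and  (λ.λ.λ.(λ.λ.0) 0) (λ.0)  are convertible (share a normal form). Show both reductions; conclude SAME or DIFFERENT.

Answer: SAME — A ⇓ λ.λ.λ.0, B ⇓ λ.λ.λ.0

Derivation:
Term A:
  start: (λ.0 (λ.λ.0)) (λ.λ.1)
  [1] (λ.λ.1) (λ.λ.0)
  [2] λ.λ.λ.0

Term B:
  start: (λ.λ.λ.(λ.λ.0) 0) (λ.0)
  [1] λ.λ.(λ.λ.0) 0
  [2] λ.λ.λ.0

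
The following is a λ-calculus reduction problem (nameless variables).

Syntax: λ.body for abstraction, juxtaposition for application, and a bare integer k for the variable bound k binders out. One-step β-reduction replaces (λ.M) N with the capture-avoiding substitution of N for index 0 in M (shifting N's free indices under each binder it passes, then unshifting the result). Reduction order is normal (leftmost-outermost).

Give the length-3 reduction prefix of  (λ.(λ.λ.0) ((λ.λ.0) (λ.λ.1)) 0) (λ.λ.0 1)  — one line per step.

  start: (λ.(λ.λ.0) ((λ.λ.0) (λ.λ.1)) 0) (λ.λ.0 1)
  step 1: (λ.λ.0) ((λ.λ.0) (λ.λ.1)) (λ.λ.0 1)
  step 2: (λ.0) (λ.λ.0 1)
  step 3: λ.λ.0 1

Answer: after 3 steps: λ.λ.0 1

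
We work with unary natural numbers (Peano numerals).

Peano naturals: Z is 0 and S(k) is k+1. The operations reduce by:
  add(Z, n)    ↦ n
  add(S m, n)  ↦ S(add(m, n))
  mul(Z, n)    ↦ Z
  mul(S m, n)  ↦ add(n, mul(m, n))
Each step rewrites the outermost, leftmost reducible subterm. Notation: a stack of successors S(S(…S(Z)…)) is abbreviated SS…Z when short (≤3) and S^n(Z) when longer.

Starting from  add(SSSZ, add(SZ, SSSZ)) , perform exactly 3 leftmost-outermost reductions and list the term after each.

  start: add(SSSZ, add(SZ, SSSZ))
  [1] S(add(SSZ, add(SZ, SSSZ)))
  [2] S(S(add(SZ, add(SZ, SSSZ))))
  [3] S(S(S(add(Z, add(SZ, SSSZ)))))

Answer: after 3 steps: S(S(S(add(Z, add(SZ, SSSZ)))))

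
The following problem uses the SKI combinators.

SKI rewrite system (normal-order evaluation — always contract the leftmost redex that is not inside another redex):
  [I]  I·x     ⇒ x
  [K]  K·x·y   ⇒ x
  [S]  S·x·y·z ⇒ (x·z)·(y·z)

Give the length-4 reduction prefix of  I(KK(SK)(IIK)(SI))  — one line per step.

Answer: after 4 steps: IK

Reduction:
  start: I(KK(SK)(IIK)(SI))
  →1  KK(SK)(IIK)(SI)
  →2  K(IIK)(SI)
  →3  IIK
  →4  IK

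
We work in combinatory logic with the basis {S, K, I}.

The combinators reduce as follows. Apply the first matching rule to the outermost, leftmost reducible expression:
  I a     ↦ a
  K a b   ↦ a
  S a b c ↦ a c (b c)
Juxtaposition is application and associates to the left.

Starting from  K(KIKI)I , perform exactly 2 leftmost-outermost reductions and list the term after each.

Answer: after 2 steps: II

Working:
  start: K(KIKI)I
  →1  KIKI
  →2  II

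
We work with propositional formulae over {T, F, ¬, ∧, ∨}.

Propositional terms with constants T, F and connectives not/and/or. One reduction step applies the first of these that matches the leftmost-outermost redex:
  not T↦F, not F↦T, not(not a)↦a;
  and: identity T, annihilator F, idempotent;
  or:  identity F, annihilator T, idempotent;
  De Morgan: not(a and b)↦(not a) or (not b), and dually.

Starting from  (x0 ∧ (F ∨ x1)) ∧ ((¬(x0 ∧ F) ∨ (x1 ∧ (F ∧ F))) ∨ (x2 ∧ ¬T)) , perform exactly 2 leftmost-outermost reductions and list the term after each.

Answer: after 2 steps: (x0 ∧ x1) ∧ (((¬x0 ∨ ¬F) ∨ (x1 ∧ (F ∧ F))) ∨ (x2 ∧ ¬T))

Reduction:
  start: (x0 ∧ (F ∨ x1)) ∧ ((¬(x0 ∧ F) ∨ (x1 ∧ (F ∧ F))) ∨ (x2 ∧ ¬T))
  →1  (x0 ∧ x1) ∧ ((¬(x0 ∧ F) ∨ (x1 ∧ (F ∧ F))) ∨ (x2 ∧ ¬T))
  →2  (x0 ∧ x1) ∧ (((¬x0 ∨ ¬F) ∨ (x1 ∧ (F ∧ F))) ∨ (x2 ∧ ¬T))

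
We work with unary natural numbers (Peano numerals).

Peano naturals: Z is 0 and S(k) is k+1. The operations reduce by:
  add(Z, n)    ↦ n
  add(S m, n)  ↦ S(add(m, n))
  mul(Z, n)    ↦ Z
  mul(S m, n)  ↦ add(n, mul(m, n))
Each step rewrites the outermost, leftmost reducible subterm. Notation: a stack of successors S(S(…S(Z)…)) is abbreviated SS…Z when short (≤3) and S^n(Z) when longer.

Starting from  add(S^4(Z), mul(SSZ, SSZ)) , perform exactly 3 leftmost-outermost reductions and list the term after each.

Answer: after 3 steps: S(S(S(add(SZ, mul(SSZ, SSZ)))))

Working:
  start: add(S^4(Z), mul(SSZ, SSZ))
  step 1: S(add(SSSZ, mul(SSZ, SSZ)))
  step 2: S(S(add(SSZ, mul(SSZ, SSZ))))
  step 3: S(S(S(add(SZ, mul(SSZ, SSZ)))))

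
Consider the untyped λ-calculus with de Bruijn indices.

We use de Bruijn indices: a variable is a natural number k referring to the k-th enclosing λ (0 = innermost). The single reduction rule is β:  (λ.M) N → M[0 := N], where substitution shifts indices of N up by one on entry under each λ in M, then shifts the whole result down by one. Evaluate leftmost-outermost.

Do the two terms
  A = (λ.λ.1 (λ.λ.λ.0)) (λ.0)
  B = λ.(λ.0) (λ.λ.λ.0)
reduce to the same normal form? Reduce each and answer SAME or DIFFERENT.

Term A:
  start: (λ.λ.1 (λ.λ.λ.0)) (λ.0)
  [1] λ.(λ.0) (λ.λ.λ.0)
  [2] λ.λ.λ.λ.0

Term B:
  start: λ.(λ.0) (λ.λ.λ.0)
  [1] λ.λ.λ.λ.0

Answer: SAME — A ⇓ λ.λ.λ.λ.0, B ⇓ λ.λ.λ.λ.0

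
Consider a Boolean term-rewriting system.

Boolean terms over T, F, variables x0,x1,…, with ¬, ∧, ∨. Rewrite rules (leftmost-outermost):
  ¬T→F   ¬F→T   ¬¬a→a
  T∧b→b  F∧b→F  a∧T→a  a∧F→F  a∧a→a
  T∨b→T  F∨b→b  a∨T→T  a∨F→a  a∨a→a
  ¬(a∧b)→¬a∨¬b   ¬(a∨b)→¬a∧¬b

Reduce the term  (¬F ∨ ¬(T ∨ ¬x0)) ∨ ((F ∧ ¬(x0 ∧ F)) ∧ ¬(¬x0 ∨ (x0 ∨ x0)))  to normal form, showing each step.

  start: (¬F ∨ ¬(T ∨ ¬x0)) ∨ ((F ∧ ¬(x0 ∧ F)) ∧ ¬(¬x0 ∨ (x0 ∨ x0)))
  [1] (T ∨ ¬(T ∨ ¬x0)) ∨ ((F ∧ ¬(x0 ∧ F)) ∧ ¬(¬x0 ∨ (x0 ∨ x0)))
  [2] T ∨ ((F ∧ ¬(x0 ∧ F)) ∧ ¬(¬x0 ∨ (x0 ∨ x0)))
  [3] T

Answer: normal form = T  (in 3 steps)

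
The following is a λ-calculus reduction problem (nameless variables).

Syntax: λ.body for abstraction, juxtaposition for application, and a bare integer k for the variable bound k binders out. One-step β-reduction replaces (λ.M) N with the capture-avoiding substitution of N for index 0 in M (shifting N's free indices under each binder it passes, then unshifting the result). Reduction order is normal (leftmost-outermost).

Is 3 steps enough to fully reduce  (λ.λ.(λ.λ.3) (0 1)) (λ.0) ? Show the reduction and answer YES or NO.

  start: (λ.λ.(λ.λ.3) (0 1)) (λ.0)
  step 1: λ.(λ.λ.λ.0) (0 (λ.0))
  step 2: λ.λ.λ.0

Answer: YES — reaches normal form λ.λ.λ.0 in 2 ≤ 3 steps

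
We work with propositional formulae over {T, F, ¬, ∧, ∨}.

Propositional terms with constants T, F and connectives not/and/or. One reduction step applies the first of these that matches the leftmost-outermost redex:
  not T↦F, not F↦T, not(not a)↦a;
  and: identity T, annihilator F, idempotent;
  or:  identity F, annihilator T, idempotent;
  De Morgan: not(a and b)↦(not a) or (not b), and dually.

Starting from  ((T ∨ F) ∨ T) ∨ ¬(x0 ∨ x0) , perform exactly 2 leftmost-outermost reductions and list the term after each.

  start: ((T ∨ F) ∨ T) ∨ ¬(x0 ∨ x0)
  [1] T ∨ ¬(x0 ∨ x0)
  [2] T

Answer: after 2 steps: T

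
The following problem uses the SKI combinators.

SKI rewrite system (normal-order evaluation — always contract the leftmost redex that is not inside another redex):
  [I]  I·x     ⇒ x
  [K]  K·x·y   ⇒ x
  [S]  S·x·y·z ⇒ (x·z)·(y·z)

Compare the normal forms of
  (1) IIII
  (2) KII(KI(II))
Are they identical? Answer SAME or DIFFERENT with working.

Term A:
  start: IIII
  →1  III
  →2  II
  →3  I

Term B:
  start: KII(KI(II))
  →1  I(KI(II))
  →2  KI(II)
  →3  I

Answer: SAME — A ⇓ I, B ⇓ I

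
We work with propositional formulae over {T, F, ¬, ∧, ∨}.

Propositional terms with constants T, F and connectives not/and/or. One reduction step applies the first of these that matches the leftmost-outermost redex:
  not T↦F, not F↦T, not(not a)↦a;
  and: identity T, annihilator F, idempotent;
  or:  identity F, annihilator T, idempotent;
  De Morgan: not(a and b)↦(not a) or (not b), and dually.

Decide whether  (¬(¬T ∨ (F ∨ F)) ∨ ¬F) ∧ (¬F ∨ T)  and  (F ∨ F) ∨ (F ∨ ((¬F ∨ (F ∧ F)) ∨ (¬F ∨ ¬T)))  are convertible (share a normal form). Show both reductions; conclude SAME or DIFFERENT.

Answer: SAME — A ⇓ T, B ⇓ T

Reduction:
Term A:
  start: (¬(¬T ∨ (F ∨ F)) ∨ ¬F) ∧ (¬F ∨ T)
  →1  ((¬¬T ∧ ¬(F ∨ F)) ∨ ¬F) ∧ (¬F ∨ T)
  →2  ((T ∧ ¬(F ∨ F)) ∨ ¬F) ∧ (¬F ∨ T)
  →3  (¬(F ∨ F) ∨ ¬F) ∧ (¬F ∨ T)
  →4  ((¬F ∧ ¬F) ∨ ¬F) ∧ (¬F ∨ T)
  →5  (¬F ∨ ¬F) ∧ (¬F ∨ T)
  →6  ¬F ∧ (¬F ∨ T)
  →7  T ∧ (¬F ∨ T)
  →8  ¬F ∨ T
  →9  T

Term B:
  start: (F ∨ F) ∨ (F ∨ ((¬F ∨ (F ∧ F)) ∨ (¬F ∨ ¬T)))
  →1  F ∨ (F ∨ ((¬F ∨ (F ∧ F)) ∨ (¬F ∨ ¬T)))
  →2  F ∨ ((¬F ∨ (F ∧ F)) ∨ (¬F ∨ ¬T))
  →3  (¬F ∨ (F ∧ F)) ∨ (¬F ∨ ¬T)
  →4  (T ∨ (F ∧ F)) ∨ (¬F ∨ ¬T)
  →5  T ∨ (¬F ∨ ¬T)
  →6  T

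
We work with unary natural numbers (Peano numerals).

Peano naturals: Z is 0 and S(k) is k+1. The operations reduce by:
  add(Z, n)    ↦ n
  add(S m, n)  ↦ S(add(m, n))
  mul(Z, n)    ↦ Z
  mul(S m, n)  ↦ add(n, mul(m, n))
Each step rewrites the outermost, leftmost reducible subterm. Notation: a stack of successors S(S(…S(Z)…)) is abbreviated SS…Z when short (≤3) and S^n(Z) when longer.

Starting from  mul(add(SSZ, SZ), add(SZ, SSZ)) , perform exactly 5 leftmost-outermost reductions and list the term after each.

Answer: after 5 steps: S(add(SSZ, mul(add(SZ, SZ), add(SZ, SSZ))))

Working:
  start: mul(add(SSZ, SZ), add(SZ, SSZ))
  step 1: mul(S(add(SZ, SZ)), add(SZ, SSZ))
  step 2: add(add(SZ, SSZ), mul(add(SZ, SZ), add(SZ, SSZ)))
  step 3: add(S(add(Z, SSZ)), mul(add(SZ, SZ), add(SZ, SSZ)))
  step 4: S(add(add(Z, SSZ), mul(add(SZ, SZ), add(SZ, SSZ))))
  step 5: S(add(SSZ, mul(add(SZ, SZ), add(SZ, SSZ))))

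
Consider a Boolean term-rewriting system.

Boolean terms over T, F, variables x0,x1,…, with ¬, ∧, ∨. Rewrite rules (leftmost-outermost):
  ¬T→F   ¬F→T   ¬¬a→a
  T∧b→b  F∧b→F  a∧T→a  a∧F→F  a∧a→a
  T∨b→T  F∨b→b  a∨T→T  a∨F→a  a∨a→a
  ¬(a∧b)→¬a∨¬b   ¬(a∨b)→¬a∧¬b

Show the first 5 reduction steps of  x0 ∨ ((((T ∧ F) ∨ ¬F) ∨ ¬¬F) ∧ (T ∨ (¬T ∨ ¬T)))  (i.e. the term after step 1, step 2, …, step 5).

  start: x0 ∨ ((((T ∧ F) ∨ ¬F) ∨ ¬¬F) ∧ (T ∨ (¬T ∨ ¬T)))
  →1  x0 ∨ (((F ∨ ¬F) ∨ ¬¬F) ∧ (T ∨ (¬T ∨ ¬T)))
  →2  x0 ∨ ((¬F ∨ ¬¬F) ∧ (T ∨ (¬T ∨ ¬T)))
  →3  x0 ∨ ((T ∨ ¬¬F) ∧ (T ∨ (¬T ∨ ¬T)))
  →4  x0 ∨ (T ∧ (T ∨ (¬T ∨ ¬T)))
  →5  x0 ∨ (T ∨ (¬T ∨ ¬T))

Answer: after 5 steps: x0 ∨ (T ∨ (¬T ∨ ¬T))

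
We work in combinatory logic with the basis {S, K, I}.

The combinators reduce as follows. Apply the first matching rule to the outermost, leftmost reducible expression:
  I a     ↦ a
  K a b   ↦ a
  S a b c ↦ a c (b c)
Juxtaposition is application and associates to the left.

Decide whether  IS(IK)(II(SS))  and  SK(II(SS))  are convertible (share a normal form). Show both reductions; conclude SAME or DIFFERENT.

Term A:
  start: IS(IK)(II(SS))
  →1  S(IK)(II(SS))
  →2  SK(II(SS))
  →3  SK(I(SS))
  →4  SK(SS)

Term B:
  start: SK(II(SS))
  →1  SK(I(SS))
  →2  SK(SS)

Answer: SAME — A ⇓ SK(SS), B ⇓ SK(SS)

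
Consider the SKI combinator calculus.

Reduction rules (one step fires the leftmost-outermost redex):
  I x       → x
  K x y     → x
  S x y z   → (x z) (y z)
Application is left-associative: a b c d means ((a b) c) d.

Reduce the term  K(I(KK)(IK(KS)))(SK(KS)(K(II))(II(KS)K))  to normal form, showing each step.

  start: K(I(KK)(IK(KS)))(SK(KS)(K(II))(II(KS)K))
  →1  I(KK)(IK(KS))
  →2  KK(IK(KS))
  →3  K

Answer: normal form = K  (in 3 steps)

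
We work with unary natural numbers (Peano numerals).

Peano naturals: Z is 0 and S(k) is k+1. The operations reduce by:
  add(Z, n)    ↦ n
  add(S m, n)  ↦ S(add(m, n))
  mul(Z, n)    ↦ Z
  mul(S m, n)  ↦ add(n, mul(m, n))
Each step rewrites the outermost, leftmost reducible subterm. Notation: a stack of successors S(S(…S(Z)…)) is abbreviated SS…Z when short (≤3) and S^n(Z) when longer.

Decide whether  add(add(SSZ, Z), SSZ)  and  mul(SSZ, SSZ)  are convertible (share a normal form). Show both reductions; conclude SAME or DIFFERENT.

Term A:
  start: add(add(SSZ, Z), SSZ)
  step 1: add(S(add(SZ, Z)), SSZ)
  step 2: S(add(add(SZ, Z), SSZ))
  step 3: S(add(S(add(Z, Z)), SSZ))
  step 4: S(S(add(add(Z, Z), SSZ)))
  step 5: S(S(add(Z, SSZ)))
  step 6: S^4(Z)

Term B:
  start: mul(SSZ, SSZ)
  step 1: add(SSZ, mul(SZ, SSZ))
  step 2: S(add(SZ, mul(SZ, SSZ)))
  step 3: S(S(add(Z, mul(SZ, SSZ))))
  step 4: S(S(mul(SZ, SSZ)))
  step 5: S(S(add(SSZ, mul(Z, SSZ))))
  step 6: S(S(S(add(SZ, mul(Z, SSZ)))))
  step 7: S(S(S(S(add(Z, mul(Z, SSZ))))))
  step 8: S(S(S(S(mul(Z, SSZ)))))
  step 9: S^4(Z)

Answer: SAME — A ⇓ S^4(Z), B ⇓ S^4(Z)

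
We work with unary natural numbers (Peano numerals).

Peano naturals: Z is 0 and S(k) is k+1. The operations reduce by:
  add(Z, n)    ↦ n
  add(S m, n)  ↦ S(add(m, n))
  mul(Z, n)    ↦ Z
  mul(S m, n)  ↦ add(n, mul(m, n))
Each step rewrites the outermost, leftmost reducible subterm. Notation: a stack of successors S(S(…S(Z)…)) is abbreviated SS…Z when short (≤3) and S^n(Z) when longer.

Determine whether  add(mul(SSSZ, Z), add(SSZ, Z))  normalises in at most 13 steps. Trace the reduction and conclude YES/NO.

  start: add(mul(SSSZ, Z), add(SSZ, Z))
  step 1: add(add(Z, mul(SSZ, Z)), add(SSZ, Z))
  step 2: add(mul(SSZ, Z), add(SSZ, Z))
  step 3: add(add(Z, mul(SZ, Z)), add(SSZ, Z))
  step 4: add(mul(SZ, Z), add(SSZ, Z))
  step 5: add(add(Z, mul(Z, Z)), add(SSZ, Z))
  step 6: add(mul(Z, Z), add(SSZ, Z))
  step 7: add(Z, add(SSZ, Z))
  step 8: add(SSZ, Z)
  step 9: S(add(SZ, Z))
  step 10: S(S(add(Z, Z)))
  step 11: SSZ

Answer: YES — reaches normal form SSZ in 11 ≤ 13 steps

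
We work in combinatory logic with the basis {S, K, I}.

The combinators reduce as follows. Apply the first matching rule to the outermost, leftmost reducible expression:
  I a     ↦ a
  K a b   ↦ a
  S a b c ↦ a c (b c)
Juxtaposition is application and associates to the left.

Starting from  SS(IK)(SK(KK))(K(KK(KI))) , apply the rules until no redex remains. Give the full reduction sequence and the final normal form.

  start: SS(IK)(SK(KK))(K(KK(KI)))
  step 1: S(SK(KK))(IK(SK(KK)))(K(KK(KI)))
  step 2: SK(KK)(K(KK(KI)))(IK(SK(KK))(K(KK(KI))))
  step 3: K(K(KK(KI)))(KK(K(KK(KI))))(IK(SK(KK))(K(KK(KI))))
  step 4: K(KK(KI))(IK(SK(KK))(K(KK(KI))))
  step 5: KK(KI)
  step 6: K

Answer: normal form = K  (in 6 steps)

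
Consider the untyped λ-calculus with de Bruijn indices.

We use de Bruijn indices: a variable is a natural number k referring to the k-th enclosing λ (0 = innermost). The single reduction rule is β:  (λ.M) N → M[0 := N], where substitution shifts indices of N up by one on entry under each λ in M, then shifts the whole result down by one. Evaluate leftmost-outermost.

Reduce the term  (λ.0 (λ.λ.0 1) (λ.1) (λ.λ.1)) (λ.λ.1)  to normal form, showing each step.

  start: (λ.0 (λ.λ.0 1) (λ.1) (λ.λ.1)) (λ.λ.1)
  →1  (λ.λ.1) (λ.λ.0 1) (λ.λ.λ.1) (λ.λ.1)
  →2  (λ.λ.λ.0 1) (λ.λ.λ.1) (λ.λ.1)
  →3  (λ.λ.0 1) (λ.λ.1)
  →4  λ.0 (λ.λ.1)

Answer: normal form = λ.0 (λ.λ.1)  (in 4 steps)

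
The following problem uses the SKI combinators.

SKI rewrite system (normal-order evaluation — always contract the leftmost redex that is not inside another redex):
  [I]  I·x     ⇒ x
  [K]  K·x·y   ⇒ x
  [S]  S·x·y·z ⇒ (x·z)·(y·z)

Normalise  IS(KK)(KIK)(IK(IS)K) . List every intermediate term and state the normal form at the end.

Answer: normal form = KS  (in 8 steps)

Reduction:
  start: IS(KK)(KIK)(IK(IS)K)
  step 1: S(KK)(KIK)(IK(IS)K)
  step 2: KK(IK(IS)K)(KIK(IK(IS)K))
  step 3: K(KIK(IK(IS)K))
  step 4: K(I(IK(IS)K))
  step 5: K(IK(IS)K)
  step 6: K(K(IS)K)
  step 7: K(IS)
  step 8: KS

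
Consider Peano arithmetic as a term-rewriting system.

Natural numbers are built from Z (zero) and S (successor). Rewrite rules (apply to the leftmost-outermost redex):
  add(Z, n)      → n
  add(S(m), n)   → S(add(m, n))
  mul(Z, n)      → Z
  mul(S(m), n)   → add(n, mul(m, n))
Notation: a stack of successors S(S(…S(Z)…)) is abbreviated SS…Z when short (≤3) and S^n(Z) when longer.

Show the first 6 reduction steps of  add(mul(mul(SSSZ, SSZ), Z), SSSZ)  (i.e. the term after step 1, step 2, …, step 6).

  start: add(mul(mul(SSSZ, SSZ), Z), SSSZ)
  [1] add(mul(add(SSZ, mul(SSZ, SSZ)), Z), SSSZ)
  [2] add(mul(S(add(SZ, mul(SSZ, SSZ))), Z), SSSZ)
  [3] add(add(Z, mul(add(SZ, mul(SSZ, SSZ)), Z)), SSSZ)
  [4] add(mul(add(SZ, mul(SSZ, SSZ)), Z), SSSZ)
  [5] add(mul(S(add(Z, mul(SSZ, SSZ))), Z), SSSZ)
  [6] add(add(Z, mul(add(Z, mul(SSZ, SSZ)), Z)), SSSZ)

Answer: after 6 steps: add(add(Z, mul(add(Z, mul(SSZ, SSZ)), Z)), SSSZ)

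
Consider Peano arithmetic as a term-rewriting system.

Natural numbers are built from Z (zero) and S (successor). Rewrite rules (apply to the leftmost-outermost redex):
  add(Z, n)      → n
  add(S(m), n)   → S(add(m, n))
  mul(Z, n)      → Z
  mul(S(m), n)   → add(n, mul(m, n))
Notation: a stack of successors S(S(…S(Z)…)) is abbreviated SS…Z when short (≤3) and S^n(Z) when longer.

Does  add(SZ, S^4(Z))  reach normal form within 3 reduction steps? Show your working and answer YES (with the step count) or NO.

  start: add(SZ, S^4(Z))
  →1  S(add(Z, S^4(Z)))
  →2  S^5(Z)

Answer: YES — reaches normal form S^5(Z) in 2 ≤ 3 steps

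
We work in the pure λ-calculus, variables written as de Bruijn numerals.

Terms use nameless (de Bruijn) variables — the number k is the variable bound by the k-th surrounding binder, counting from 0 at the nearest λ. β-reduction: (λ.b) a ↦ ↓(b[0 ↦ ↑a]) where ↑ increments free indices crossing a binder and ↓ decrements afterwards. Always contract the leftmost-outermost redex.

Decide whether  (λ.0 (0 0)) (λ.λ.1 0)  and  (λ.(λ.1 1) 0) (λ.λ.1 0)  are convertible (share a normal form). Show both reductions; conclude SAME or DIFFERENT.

Answer: SAME — A ⇓ λ.λ.1 0, B ⇓ λ.λ.1 0

Derivation:
Term A:
  start: (λ.0 (0 0)) (λ.λ.1 0)
  →1  (λ.λ.1 0) ((λ.λ.1 0) (λ.λ.1 0))
  →2  λ.(λ.λ.1 0) (λ.λ.1 0) 0
  →3  λ.(λ.(λ.λ.1 0) 0) 0
  →4  λ.(λ.λ.1 0) 0
  →5  λ.λ.1 0

Term B:
  start: (λ.(λ.1 1) 0) (λ.λ.1 0)
  →1  (λ.(λ.λ.1 0) (λ.λ.1 0)) (λ.λ.1 0)
  →2  (λ.λ.1 0) (λ.λ.1 0)
  →3  λ.(λ.λ.1 0) 0
  →4  λ.λ.1 0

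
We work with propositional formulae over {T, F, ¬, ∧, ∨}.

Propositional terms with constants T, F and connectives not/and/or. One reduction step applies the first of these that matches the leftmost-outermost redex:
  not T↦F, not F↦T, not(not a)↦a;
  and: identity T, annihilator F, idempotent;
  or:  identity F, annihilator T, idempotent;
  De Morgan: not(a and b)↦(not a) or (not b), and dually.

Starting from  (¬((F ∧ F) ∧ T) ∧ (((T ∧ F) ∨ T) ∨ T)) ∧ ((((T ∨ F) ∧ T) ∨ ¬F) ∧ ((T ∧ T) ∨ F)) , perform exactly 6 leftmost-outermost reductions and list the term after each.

  start: (¬((F ∧ F) ∧ T) ∧ (((T ∧ F) ∨ T) ∨ T)) ∧ ((((T ∨ F) ∧ T) ∨ ¬F) ∧ ((T ∧ T) ∨ F))
  [1] ((¬(F ∧ F) ∨ ¬T) ∧ (((T ∧ F) ∨ T) ∨ T)) ∧ ((((T ∨ F) ∧ T) ∨ ¬F) ∧ ((T ∧ T) ∨ F))
  [2] (((¬F ∨ ¬F) ∨ ¬T) ∧ (((T ∧ F) ∨ T) ∨ T)) ∧ ((((T ∨ F) ∧ T) ∨ ¬F) ∧ ((T ∧ T) ∨ F))
  [3] ((¬F ∨ ¬T) ∧ (((T ∧ F) ∨ T) ∨ T)) ∧ ((((T ∨ F) ∧ T) ∨ ¬F) ∧ ((T ∧ T) ∨ F))
  [4] ((T ∨ ¬T) ∧ (((T ∧ F) ∨ T) ∨ T)) ∧ ((((T ∨ F) ∧ T) ∨ ¬F) ∧ ((T ∧ T) ∨ F))
  [5] (T ∧ (((T ∧ F) ∨ T) ∨ T)) ∧ ((((T ∨ F) ∧ T) ∨ ¬F) ∧ ((T ∧ T) ∨ F))
  [6] (((T ∧ F) ∨ T) ∨ T) ∧ ((((T ∨ F) ∧ T) ∨ ¬F) ∧ ((T ∧ T) ∨ F))

Answer: after 6 steps: (((T ∧ F) ∨ T) ∨ T) ∧ ((((T ∨ F) ∧ T) ∨ ¬F) ∧ ((T ∧ T) ∨ F))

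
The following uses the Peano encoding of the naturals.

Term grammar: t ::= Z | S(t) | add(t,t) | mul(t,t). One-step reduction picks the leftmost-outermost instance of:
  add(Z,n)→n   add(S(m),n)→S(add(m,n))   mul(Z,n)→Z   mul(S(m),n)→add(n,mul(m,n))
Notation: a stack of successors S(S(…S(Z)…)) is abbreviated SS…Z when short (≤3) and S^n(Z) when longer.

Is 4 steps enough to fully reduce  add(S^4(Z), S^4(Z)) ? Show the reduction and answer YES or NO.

Answer: NO — after 4 steps the term is S(S(S(S(add(Z, S^4(Z)))))), not yet normal

Derivation:
  start: add(S^4(Z), S^4(Z))
  [1] S(add(SSSZ, S^4(Z)))
  [2] S(S(add(SSZ, S^4(Z))))
  [3] S(S(S(add(SZ, S^4(Z)))))
  [4] S(S(S(S(add(Z, S^4(Z))))))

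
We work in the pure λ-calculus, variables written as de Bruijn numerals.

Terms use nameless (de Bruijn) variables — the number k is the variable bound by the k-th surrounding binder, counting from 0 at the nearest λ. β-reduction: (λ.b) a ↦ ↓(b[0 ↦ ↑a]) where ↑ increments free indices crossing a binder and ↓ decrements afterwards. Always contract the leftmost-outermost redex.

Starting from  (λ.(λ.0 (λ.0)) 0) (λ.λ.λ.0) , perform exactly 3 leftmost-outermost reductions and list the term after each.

  start: (λ.(λ.0 (λ.0)) 0) (λ.λ.λ.0)
  →1  (λ.0 (λ.0)) (λ.λ.λ.0)
  →2  (λ.λ.λ.0) (λ.0)
  →3  λ.λ.0

Answer: after 3 steps: λ.λ.0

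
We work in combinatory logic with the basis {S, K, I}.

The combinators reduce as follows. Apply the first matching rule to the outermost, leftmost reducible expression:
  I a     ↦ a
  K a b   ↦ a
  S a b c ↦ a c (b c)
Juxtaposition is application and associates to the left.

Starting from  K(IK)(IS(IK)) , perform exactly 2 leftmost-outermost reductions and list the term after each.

  start: K(IK)(IS(IK))
  →1  IK
  →2  K

Answer: after 2 steps: K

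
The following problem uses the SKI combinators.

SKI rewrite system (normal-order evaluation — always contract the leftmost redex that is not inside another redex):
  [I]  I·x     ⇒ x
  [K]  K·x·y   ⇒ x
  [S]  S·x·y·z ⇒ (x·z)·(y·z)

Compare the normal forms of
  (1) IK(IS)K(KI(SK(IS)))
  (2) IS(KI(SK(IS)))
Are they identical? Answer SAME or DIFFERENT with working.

Term A:
  start: IK(IS)K(KI(SK(IS)))
  step 1: K(IS)K(KI(SK(IS)))
  step 2: IS(KI(SK(IS)))
  step 3: S(KI(SK(IS)))
  step 4: SI

Term B:
  start: IS(KI(SK(IS)))
  step 1: S(KI(SK(IS)))
  step 2: SI

Answer: SAME — A ⇓ SI, B ⇓ SI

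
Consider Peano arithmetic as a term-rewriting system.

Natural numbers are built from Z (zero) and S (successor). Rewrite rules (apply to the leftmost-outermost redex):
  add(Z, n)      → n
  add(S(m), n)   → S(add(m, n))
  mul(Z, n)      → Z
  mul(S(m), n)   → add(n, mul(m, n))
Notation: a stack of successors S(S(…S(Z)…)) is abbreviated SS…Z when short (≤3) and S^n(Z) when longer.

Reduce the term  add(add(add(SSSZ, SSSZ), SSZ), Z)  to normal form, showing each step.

Answer: normal form = S^8(Z)  (in 20 steps)

Reduction:
  start: add(add(add(SSSZ, SSSZ), SSZ), Z)
  →1  add(add(S(add(SSZ, SSSZ)), SSZ), Z)
  →2  add(S(add(add(SSZ, SSSZ), SSZ)), Z)
  →3  S(add(add(add(SSZ, SSSZ), SSZ), Z))
  →4  S(add(add(S(add(SZ, SSSZ)), SSZ), Z))
  →5  S(add(S(add(add(SZ, SSSZ), SSZ)), Z))
  →6  S(S(add(add(add(SZ, SSSZ), SSZ), Z)))
  →7  S(S(add(add(S(add(Z, SSSZ)), SSZ), Z)))
  →8  S(S(add(S(add(add(Z, SSSZ), SSZ)), Z)))
  →9  S(S(S(add(add(add(Z, SSSZ), SSZ), Z))))
  →10  S(S(S(add(add(SSSZ, SSZ), Z))))
  →11  S(S(S(add(S(add(SSZ, SSZ)), Z))))
  →12  S(S(S(S(add(add(SSZ, SSZ), Z)))))
  →13  S(S(S(S(add(S(add(SZ, SSZ)), Z)))))
  →14  S(S(S(S(S(add(add(SZ, SSZ), Z))))))
  →15  S(S(S(S(S(add(S(add(Z, SSZ)), Z))))))
  →16  S(S(S(S(S(S(add(add(Z, SSZ), Z)))))))
  →17  S(S(S(S(S(S(add(SSZ, Z)))))))
  →18  S(S(S(S(S(S(S(add(SZ, Z))))))))
  →19  S(S(S(S(S(S(S(S(add(Z, Z)))))))))
  →20  S^8(Z)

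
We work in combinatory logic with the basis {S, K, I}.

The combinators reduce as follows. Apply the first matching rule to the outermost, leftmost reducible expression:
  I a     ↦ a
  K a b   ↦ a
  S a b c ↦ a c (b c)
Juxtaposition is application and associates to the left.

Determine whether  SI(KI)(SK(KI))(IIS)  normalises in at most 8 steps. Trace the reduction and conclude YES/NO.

  start: SI(KI)(SK(KI))(IIS)
  [1] I(SK(KI))(KI(SK(KI)))(IIS)
  [2] SK(KI)(KI(SK(KI)))(IIS)
  [3] K(KI(SK(KI)))(KI(KI(SK(KI))))(IIS)
  [4] KI(SK(KI))(IIS)
  [5] I(IIS)
  [6] IIS
  [7] IS
  [8] S

Answer: YES — reaches normal form S in 8 ≤ 8 steps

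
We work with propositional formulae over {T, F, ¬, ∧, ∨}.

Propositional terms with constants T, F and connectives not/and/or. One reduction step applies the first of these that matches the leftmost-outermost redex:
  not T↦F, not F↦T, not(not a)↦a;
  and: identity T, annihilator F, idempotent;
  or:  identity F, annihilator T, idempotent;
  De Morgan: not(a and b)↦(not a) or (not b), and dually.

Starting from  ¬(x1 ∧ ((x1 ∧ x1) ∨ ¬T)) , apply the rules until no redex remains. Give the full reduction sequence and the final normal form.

Answer: normal form = ¬x1  (in 7 steps)

Working:
  start: ¬(x1 ∧ ((x1 ∧ x1) ∨ ¬T))
  [1] ¬x1 ∨ ¬((x1 ∧ x1) ∨ ¬T)
  [2] ¬x1 ∨ (¬(x1 ∧ x1) ∧ ¬¬T)
  [3] ¬x1 ∨ ((¬x1 ∨ ¬x1) ∧ ¬¬T)
  [4] ¬x1 ∨ (¬x1 ∧ ¬¬T)
  [5] ¬x1 ∨ (¬x1 ∧ T)
  [6] ¬x1 ∨ ¬x1
  [7] ¬x1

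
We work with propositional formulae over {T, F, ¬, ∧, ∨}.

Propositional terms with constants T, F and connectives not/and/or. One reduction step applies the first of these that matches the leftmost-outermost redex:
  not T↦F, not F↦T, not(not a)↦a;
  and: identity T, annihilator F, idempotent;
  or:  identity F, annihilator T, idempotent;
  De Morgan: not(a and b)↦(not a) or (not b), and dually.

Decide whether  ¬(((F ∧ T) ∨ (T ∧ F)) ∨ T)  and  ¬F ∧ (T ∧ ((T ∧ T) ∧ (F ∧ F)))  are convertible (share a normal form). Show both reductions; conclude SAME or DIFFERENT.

Answer: SAME — A ⇓ F, B ⇓ F

Reduction:
Term A:
  start: ¬(((F ∧ T) ∨ (T ∧ F)) ∨ T)
  [1] ¬((F ∧ T) ∨ (T ∧ F)) ∧ ¬T
  [2] (¬(F ∧ T) ∧ ¬(T ∧ F)) ∧ ¬T
  [3] ((¬F ∨ ¬T) ∧ ¬(T ∧ F)) ∧ ¬T
  [4] ((T ∨ ¬T) ∧ ¬(T ∧ F)) ∧ ¬T
  [5] (T ∧ ¬(T ∧ F)) ∧ ¬T
  [6] ¬(T ∧ F) ∧ ¬T
  [7] (¬T ∨ ¬F) ∧ ¬T
  [8] (F ∨ ¬F) ∧ ¬T
  [9] ¬F ∧ ¬T
  [10] T ∧ ¬T
  [11] ¬T
  [12] F

Term B:
  start: ¬F ∧ (T ∧ ((T ∧ T) ∧ (F ∧ F)))
  [1] T ∧ (T ∧ ((T ∧ T) ∧ (F ∧ F)))
  [2] T ∧ ((T ∧ T) ∧ (F ∧ F))
  [3] (T ∧ T) ∧ (F ∧ F)
  [4] T ∧ (F ∧ F)
  [5] F ∧ F
  [6] F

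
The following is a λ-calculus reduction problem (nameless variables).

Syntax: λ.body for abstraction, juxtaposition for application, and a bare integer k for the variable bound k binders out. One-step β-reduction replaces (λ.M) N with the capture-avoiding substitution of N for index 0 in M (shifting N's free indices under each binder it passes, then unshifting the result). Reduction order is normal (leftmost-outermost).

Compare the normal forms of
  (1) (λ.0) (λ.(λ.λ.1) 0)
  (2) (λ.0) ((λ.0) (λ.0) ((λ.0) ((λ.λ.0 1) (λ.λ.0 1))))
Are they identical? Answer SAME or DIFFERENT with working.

Term A:
  start: (λ.0) (λ.(λ.λ.1) 0)
  →1  λ.(λ.λ.1) 0
  →2  λ.λ.1

Term B:
  start: (λ.0) ((λ.0) (λ.0) ((λ.0) ((λ.λ.0 1) (λ.λ.0 1))))
  →1  (λ.0) (λ.0) ((λ.0) ((λ.λ.0 1) (λ.λ.0 1)))
  →2  (λ.0) ((λ.0) ((λ.λ.0 1) (λ.λ.0 1)))
  →3  (λ.0) ((λ.λ.0 1) (λ.λ.0 1))
  →4  (λ.λ.0 1) (λ.λ.0 1)
  →5  λ.0 (λ.λ.0 1)

Answer: DIFFERENT — A ⇓ λ.λ.1, B ⇓ λ.0 (λ.λ.0 1)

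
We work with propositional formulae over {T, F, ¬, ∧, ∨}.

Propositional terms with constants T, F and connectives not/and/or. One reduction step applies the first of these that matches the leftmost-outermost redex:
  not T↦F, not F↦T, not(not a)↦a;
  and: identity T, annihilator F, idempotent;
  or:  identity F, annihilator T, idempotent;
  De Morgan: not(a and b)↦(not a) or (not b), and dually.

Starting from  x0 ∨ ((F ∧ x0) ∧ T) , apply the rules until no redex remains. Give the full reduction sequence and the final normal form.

  start: x0 ∨ ((F ∧ x0) ∧ T)
  [1] x0 ∨ (F ∧ x0)
  [2] x0 ∨ F
  [3] x0

Answer: normal form = x0  (in 3 steps)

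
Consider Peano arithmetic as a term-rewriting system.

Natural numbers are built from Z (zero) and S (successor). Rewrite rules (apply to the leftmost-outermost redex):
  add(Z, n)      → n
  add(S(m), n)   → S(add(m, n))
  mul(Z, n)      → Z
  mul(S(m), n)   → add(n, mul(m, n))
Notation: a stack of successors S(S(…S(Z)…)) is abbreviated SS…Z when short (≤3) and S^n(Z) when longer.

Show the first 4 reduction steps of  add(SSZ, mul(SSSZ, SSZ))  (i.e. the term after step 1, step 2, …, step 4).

Answer: after 4 steps: S(S(add(SSZ, mul(SSZ, SSZ))))

Reduction:
  start: add(SSZ, mul(SSSZ, SSZ))
  step 1: S(add(SZ, mul(SSSZ, SSZ)))
  step 2: S(S(add(Z, mul(SSSZ, SSZ))))
  step 3: S(S(mul(SSSZ, SSZ)))
  step 4: S(S(add(SSZ, mul(SSZ, SSZ))))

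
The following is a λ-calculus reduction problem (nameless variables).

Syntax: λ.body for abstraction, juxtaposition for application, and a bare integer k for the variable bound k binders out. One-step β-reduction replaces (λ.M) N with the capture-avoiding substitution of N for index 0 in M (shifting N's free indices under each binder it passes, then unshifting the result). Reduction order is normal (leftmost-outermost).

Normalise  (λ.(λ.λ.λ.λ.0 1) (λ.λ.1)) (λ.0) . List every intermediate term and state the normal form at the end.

Answer: normal form = λ.λ.λ.0 1  (in 2 steps)

Derivation:
  start: (λ.(λ.λ.λ.λ.0 1) (λ.λ.1)) (λ.0)
  [1] (λ.λ.λ.λ.0 1) (λ.λ.1)
  [2] λ.λ.λ.0 1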